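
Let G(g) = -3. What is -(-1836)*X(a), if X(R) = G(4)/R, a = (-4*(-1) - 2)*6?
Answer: -459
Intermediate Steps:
a = 12 (a = (4 - 2)*6 = 2*6 = 12)
X(R) = -3/R
-(-1836)*X(a) = -(-1836)*(-3/12) = -(-1836)*(-3*1/12) = -(-1836)*(-1)/4 = -612*¾ = -459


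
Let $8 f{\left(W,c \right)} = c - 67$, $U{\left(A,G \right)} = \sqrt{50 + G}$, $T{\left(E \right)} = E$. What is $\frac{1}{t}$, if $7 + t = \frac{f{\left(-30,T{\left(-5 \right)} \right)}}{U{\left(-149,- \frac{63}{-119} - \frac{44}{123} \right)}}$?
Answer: $- \frac{734363}{4971170} + \frac{63 \sqrt{4476831}}{4971170} \approx -0.12091$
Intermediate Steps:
$f{\left(W,c \right)} = - \frac{67}{8} + \frac{c}{8}$ ($f{\left(W,c \right)} = \frac{c - 67}{8} = \frac{-67 + c}{8} = - \frac{67}{8} + \frac{c}{8}$)
$t = -7 - \frac{9 \sqrt{4476831}}{14987}$ ($t = -7 + \frac{- \frac{67}{8} + \frac{1}{8} \left(-5\right)}{\sqrt{50 - \left(- \frac{9}{17} + \frac{44}{123}\right)}} = -7 + \frac{- \frac{67}{8} - \frac{5}{8}}{\sqrt{50 - - \frac{359}{2091}}} = -7 - \frac{9}{\sqrt{50 + \left(\frac{9}{17} - \frac{44}{123}\right)}} = -7 - \frac{9}{\sqrt{50 + \frac{359}{2091}}} = -7 - \frac{9}{\sqrt{\frac{104909}{2091}}} = -7 - \frac{9}{\frac{7}{2091} \sqrt{4476831}} = -7 - 9 \frac{\sqrt{4476831}}{14987} = -7 - \frac{9 \sqrt{4476831}}{14987} \approx -8.2706$)
$\frac{1}{t} = \frac{1}{-7 - \frac{9 \sqrt{4476831}}{14987}}$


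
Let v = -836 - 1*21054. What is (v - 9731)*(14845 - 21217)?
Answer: 201489012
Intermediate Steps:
v = -21890 (v = -836 - 21054 = -21890)
(v - 9731)*(14845 - 21217) = (-21890 - 9731)*(14845 - 21217) = -31621*(-6372) = 201489012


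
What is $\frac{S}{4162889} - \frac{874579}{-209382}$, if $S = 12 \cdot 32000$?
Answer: $\frac{3721177986731}{871634024598} \approx 4.2692$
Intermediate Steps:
$S = 384000$
$\frac{S}{4162889} - \frac{874579}{-209382} = \frac{384000}{4162889} - \frac{874579}{-209382} = 384000 \cdot \frac{1}{4162889} - - \frac{874579}{209382} = \frac{384000}{4162889} + \frac{874579}{209382} = \frac{3721177986731}{871634024598}$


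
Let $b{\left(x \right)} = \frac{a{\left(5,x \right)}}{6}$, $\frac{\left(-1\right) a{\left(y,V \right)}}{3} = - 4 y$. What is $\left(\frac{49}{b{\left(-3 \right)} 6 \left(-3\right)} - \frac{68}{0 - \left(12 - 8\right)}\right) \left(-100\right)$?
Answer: $- \frac{15055}{9} \approx -1672.8$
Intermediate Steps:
$a{\left(y,V \right)} = 12 y$ ($a{\left(y,V \right)} = - 3 \left(- 4 y\right) = 12 y$)
$b{\left(x \right)} = 10$ ($b{\left(x \right)} = \frac{12 \cdot 5}{6} = 60 \cdot \frac{1}{6} = 10$)
$\left(\frac{49}{b{\left(-3 \right)} 6 \left(-3\right)} - \frac{68}{0 - \left(12 - 8\right)}\right) \left(-100\right) = \left(\frac{49}{10 \cdot 6 \left(-3\right)} - \frac{68}{0 - \left(12 - 8\right)}\right) \left(-100\right) = \left(\frac{49}{60 \left(-3\right)} - \frac{68}{0 - 4}\right) \left(-100\right) = \left(\frac{49}{-180} - \frac{68}{0 - 4}\right) \left(-100\right) = \left(49 \left(- \frac{1}{180}\right) - \frac{68}{-4}\right) \left(-100\right) = \left(- \frac{49}{180} - -17\right) \left(-100\right) = \left(- \frac{49}{180} + 17\right) \left(-100\right) = \frac{3011}{180} \left(-100\right) = - \frac{15055}{9}$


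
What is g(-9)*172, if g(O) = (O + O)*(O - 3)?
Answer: 37152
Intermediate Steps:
g(O) = 2*O*(-3 + O) (g(O) = (2*O)*(-3 + O) = 2*O*(-3 + O))
g(-9)*172 = (2*(-9)*(-3 - 9))*172 = (2*(-9)*(-12))*172 = 216*172 = 37152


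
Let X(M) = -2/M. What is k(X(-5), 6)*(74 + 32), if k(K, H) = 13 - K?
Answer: 6678/5 ≈ 1335.6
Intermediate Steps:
k(X(-5), 6)*(74 + 32) = (13 - (-2)/(-5))*(74 + 32) = (13 - (-2)*(-1)/5)*106 = (13 - 1*⅖)*106 = (13 - ⅖)*106 = (63/5)*106 = 6678/5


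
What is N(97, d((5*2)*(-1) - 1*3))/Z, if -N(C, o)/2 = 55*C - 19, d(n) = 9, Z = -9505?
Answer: 10632/9505 ≈ 1.1186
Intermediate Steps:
N(C, o) = 38 - 110*C (N(C, o) = -2*(55*C - 19) = -2*(-19 + 55*C) = 38 - 110*C)
N(97, d((5*2)*(-1) - 1*3))/Z = (38 - 110*97)/(-9505) = (38 - 10670)*(-1/9505) = -10632*(-1/9505) = 10632/9505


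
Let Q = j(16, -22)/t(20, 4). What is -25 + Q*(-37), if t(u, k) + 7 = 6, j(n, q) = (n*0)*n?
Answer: -25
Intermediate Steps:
j(n, q) = 0 (j(n, q) = 0*n = 0)
t(u, k) = -1 (t(u, k) = -7 + 6 = -1)
Q = 0 (Q = 0/(-1) = 0*(-1) = 0)
-25 + Q*(-37) = -25 + 0*(-37) = -25 + 0 = -25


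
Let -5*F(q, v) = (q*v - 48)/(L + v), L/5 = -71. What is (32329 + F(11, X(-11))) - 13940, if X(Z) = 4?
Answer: 32272691/1755 ≈ 18389.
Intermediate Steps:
L = -355 (L = 5*(-71) = -355)
F(q, v) = -(-48 + q*v)/(5*(-355 + v)) (F(q, v) = -(q*v - 48)/(5*(-355 + v)) = -(-48 + q*v)/(5*(-355 + v)))
(32329 + F(11, X(-11))) - 13940 = (32329 + (48 - 1*11*4)/(5*(-355 + 4))) - 13940 = (32329 + (⅕)*(48 - 44)/(-351)) - 13940 = (32329 + (⅕)*(-1/351)*4) - 13940 = (32329 - 4/1755) - 13940 = 56737391/1755 - 13940 = 32272691/1755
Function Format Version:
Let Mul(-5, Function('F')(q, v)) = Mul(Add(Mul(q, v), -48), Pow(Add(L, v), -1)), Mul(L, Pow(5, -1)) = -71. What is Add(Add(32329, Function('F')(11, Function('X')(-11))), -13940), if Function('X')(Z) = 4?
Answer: Rational(32272691, 1755) ≈ 18389.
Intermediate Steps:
L = -355 (L = Mul(5, -71) = -355)
Function('F')(q, v) = Mul(Rational(-1, 5), Pow(Add(-355, v), -1), Add(-48, Mul(q, v))) (Function('F')(q, v) = Mul(Rational(-1, 5), Mul(Add(Mul(q, v), -48), Pow(Add(-355, v), -1))) = Mul(Rational(-1, 5), Mul(Add(-48, Mul(q, v)), Pow(Add(-355, v), -1))) = Mul(Rational(-1, 5), Mul(Pow(Add(-355, v), -1), Add(-48, Mul(q, v)))) = Mul(Rational(-1, 5), Pow(Add(-355, v), -1), Add(-48, Mul(q, v))))
Add(Add(32329, Function('F')(11, Function('X')(-11))), -13940) = Add(Add(32329, Mul(Rational(1, 5), Pow(Add(-355, 4), -1), Add(48, Mul(-1, 11, 4)))), -13940) = Add(Add(32329, Mul(Rational(1, 5), Pow(-351, -1), Add(48, -44))), -13940) = Add(Add(32329, Mul(Rational(1, 5), Rational(-1, 351), 4)), -13940) = Add(Add(32329, Rational(-4, 1755)), -13940) = Add(Rational(56737391, 1755), -13940) = Rational(32272691, 1755)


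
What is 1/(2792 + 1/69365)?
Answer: 69365/193667081 ≈ 0.00035817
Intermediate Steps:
1/(2792 + 1/69365) = 1/(193667081/69365) = 69365/193667081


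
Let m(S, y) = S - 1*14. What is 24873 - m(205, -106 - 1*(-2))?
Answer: 24682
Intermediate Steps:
m(S, y) = -14 + S (m(S, y) = S - 14 = -14 + S)
24873 - m(205, -106 - 1*(-2)) = 24873 - (-14 + 205) = 24873 - 1*191 = 24873 - 191 = 24682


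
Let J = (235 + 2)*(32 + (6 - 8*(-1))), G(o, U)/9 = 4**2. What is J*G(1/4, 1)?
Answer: 1569888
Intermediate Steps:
G(o, U) = 144 (G(o, U) = 9*4**2 = 9*16 = 144)
J = 10902 (J = 237*(32 + (6 + 8)) = 237*(32 + 14) = 237*46 = 10902)
J*G(1/4, 1) = 10902*144 = 1569888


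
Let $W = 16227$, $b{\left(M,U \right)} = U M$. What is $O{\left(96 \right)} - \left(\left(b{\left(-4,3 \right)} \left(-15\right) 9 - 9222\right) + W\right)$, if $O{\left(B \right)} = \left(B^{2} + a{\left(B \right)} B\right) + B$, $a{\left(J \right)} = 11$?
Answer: $1743$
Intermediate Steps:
$b{\left(M,U \right)} = M U$
$O{\left(B \right)} = B^{2} + 12 B$ ($O{\left(B \right)} = \left(B^{2} + 11 B\right) + B = B^{2} + 12 B$)
$O{\left(96 \right)} - \left(\left(b{\left(-4,3 \right)} \left(-15\right) 9 - 9222\right) + W\right) = 96 \left(12 + 96\right) - \left(\left(\left(-4\right) 3 \left(-15\right) 9 - 9222\right) + 16227\right) = 96 \cdot 108 - \left(\left(\left(-12\right) \left(-15\right) 9 - 9222\right) + 16227\right) = 10368 - \left(\left(180 \cdot 9 - 9222\right) + 16227\right) = 10368 - \left(\left(1620 - 9222\right) + 16227\right) = 10368 - \left(-7602 + 16227\right) = 10368 - 8625 = 1743$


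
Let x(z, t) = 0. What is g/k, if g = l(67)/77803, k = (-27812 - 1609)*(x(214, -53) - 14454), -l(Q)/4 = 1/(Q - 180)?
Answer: 2/1869348489791013 ≈ 1.0699e-15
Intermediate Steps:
l(Q) = -4/(-180 + Q) (l(Q) = -4/(Q - 180) = -4/(-180 + Q))
k = 425251134 (k = (-27812 - 1609)*(0 - 14454) = -29421*(-14454) = 425251134)
g = 4/8791739 (g = -4/(-180 + 67)/77803 = -4/(-113)*(1/77803) = -4*(-1/113)*(1/77803) = (4/113)*(1/77803) = 4/8791739 ≈ 4.5497e-7)
g/k = (4/8791739)/425251134 = (4/8791739)*(1/425251134) = 2/1869348489791013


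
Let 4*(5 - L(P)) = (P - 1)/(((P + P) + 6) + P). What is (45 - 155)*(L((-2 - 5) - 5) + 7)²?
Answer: -22399619/1440 ≈ -15555.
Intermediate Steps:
L(P) = 5 - (-1 + P)/(4*(6 + 3*P)) (L(P) = 5 - (P - 1)/(4*(((P + P) + 6) + P)) = 5 - (-1 + P)/(4*((2*P + 6) + P)) = 5 - (-1 + P)/(4*((6 + 2*P) + P)) = 5 - (-1 + P)/(4*(6 + 3*P)))
(45 - 155)*(L((-2 - 5) - 5) + 7)² = (45 - 155)*((121 + 59*((-2 - 5) - 5))/(12*(2 + ((-2 - 5) - 5))) + 7)² = -110*((121 + 59*(-7 - 5))/(12*(2 + (-7 - 5))) + 7)² = -110*((121 + 59*(-12))/(12*(2 - 12)) + 7)² = -110*((1/12)*(121 - 708)/(-10) + 7)² = -110*((1/12)*(-⅒)*(-587) + 7)² = -110*(587/120 + 7)² = -110*(1427/120)² = -110*2036329/14400 = -22399619/1440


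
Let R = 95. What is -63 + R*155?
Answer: 14662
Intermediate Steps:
-63 + R*155 = -63 + 95*155 = -63 + 14725 = 14662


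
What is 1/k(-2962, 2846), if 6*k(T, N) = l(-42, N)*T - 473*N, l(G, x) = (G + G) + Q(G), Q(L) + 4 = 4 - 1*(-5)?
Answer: -1/185360 ≈ -5.3949e-6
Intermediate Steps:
Q(L) = 5 (Q(L) = -4 + (4 - 1*(-5)) = -4 + (4 + 5) = -4 + 9 = 5)
l(G, x) = 5 + 2*G (l(G, x) = (G + G) + 5 = 2*G + 5 = 5 + 2*G)
k(T, N) = -473*N/6 - 79*T/6 (k(T, N) = ((5 + 2*(-42))*T - 473*N)/6 = ((5 - 84)*T - 473*N)/6 = (-79*T - 473*N)/6 = (-473*N - 79*T)/6 = -473*N/6 - 79*T/6)
1/k(-2962, 2846) = 1/(-473/6*2846 - 79/6*(-2962)) = 1/(-673079/3 + 116999/3) = 1/(-185360) = -1/185360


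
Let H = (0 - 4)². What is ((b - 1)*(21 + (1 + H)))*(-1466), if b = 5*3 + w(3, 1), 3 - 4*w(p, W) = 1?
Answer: -807766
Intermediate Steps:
H = 16 (H = (-4)² = 16)
w(p, W) = ½ (w(p, W) = ¾ - ¼*1 = ¾ - ¼ = ½)
b = 31/2 (b = 5*3 + ½ = 15 + ½ = 31/2 ≈ 15.500)
((b - 1)*(21 + (1 + H)))*(-1466) = ((31/2 - 1)*(21 + (1 + 16)))*(-1466) = (29*(21 + 17)/2)*(-1466) = ((29/2)*38)*(-1466) = 551*(-1466) = -807766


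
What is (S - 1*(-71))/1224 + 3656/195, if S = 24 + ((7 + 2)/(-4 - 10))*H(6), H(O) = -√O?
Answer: 1497823/79560 + √6/1904 ≈ 18.828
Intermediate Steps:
S = 24 + 9*√6/14 (S = 24 + ((7 + 2)/(-4 - 10))*(-√6) = 24 + (9/(-14))*(-√6) = 24 + (9*(-1/14))*(-√6) = 24 - (-9)*√6/14 = 24 + 9*√6/14 ≈ 25.575)
(S - 1*(-71))/1224 + 3656/195 = ((24 + 9*√6/14) - 1*(-71))/1224 + 3656/195 = ((24 + 9*√6/14) + 71)*(1/1224) + 3656*(1/195) = (95 + 9*√6/14)*(1/1224) + 3656/195 = (95/1224 + √6/1904) + 3656/195 = 1497823/79560 + √6/1904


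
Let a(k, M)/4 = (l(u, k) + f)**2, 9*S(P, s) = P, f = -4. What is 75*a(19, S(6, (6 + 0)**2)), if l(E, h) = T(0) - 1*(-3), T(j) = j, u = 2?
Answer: 300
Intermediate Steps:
S(P, s) = P/9
l(E, h) = 3 (l(E, h) = 0 - 1*(-3) = 0 + 3 = 3)
a(k, M) = 4 (a(k, M) = 4*(3 - 4)**2 = 4*(-1)**2 = 4*1 = 4)
75*a(19, S(6, (6 + 0)**2)) = 75*4 = 300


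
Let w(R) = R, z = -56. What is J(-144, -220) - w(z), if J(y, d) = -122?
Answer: -66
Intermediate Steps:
J(-144, -220) - w(z) = -122 - 1*(-56) = -122 + 56 = -66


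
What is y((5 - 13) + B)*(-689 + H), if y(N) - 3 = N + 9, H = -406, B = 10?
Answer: -15330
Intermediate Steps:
y(N) = 12 + N (y(N) = 3 + (N + 9) = 3 + (9 + N) = 12 + N)
y((5 - 13) + B)*(-689 + H) = (12 + ((5 - 13) + 10))*(-689 - 406) = (12 + (-8 + 10))*(-1095) = (12 + 2)*(-1095) = 14*(-1095) = -15330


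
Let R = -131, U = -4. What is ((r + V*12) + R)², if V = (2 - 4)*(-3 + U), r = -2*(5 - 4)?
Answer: 1225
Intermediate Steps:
r = -2 (r = -2*1 = -2)
V = 14 (V = (2 - 4)*(-3 - 4) = -2*(-7) = 14)
((r + V*12) + R)² = ((-2 + 14*12) - 131)² = ((-2 + 168) - 131)² = (166 - 131)² = 35² = 1225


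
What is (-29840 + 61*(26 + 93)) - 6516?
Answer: -29097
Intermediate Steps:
(-29840 + 61*(26 + 93)) - 6516 = (-29840 + 61*119) - 6516 = (-29840 + 7259) - 6516 = -22581 - 6516 = -29097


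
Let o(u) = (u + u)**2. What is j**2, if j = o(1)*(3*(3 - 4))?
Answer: 144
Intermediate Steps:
o(u) = 4*u**2 (o(u) = (2*u)**2 = 4*u**2)
j = -12 (j = (4*1**2)*(3*(3 - 4)) = (4*1)*(3*(-1)) = 4*(-3) = -12)
j**2 = (-12)**2 = 144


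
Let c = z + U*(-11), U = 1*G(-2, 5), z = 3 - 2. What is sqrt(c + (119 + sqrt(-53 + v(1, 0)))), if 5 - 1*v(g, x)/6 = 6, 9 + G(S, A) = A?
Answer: sqrt(164 + I*sqrt(59)) ≈ 12.81 + 0.29982*I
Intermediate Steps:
G(S, A) = -9 + A
v(g, x) = -6 (v(g, x) = 30 - 6*6 = 30 - 36 = -6)
z = 1
U = -4 (U = 1*(-9 + 5) = 1*(-4) = -4)
c = 45 (c = 1 - 4*(-11) = 1 + 44 = 45)
sqrt(c + (119 + sqrt(-53 + v(1, 0)))) = sqrt(45 + (119 + sqrt(-53 - 6))) = sqrt(45 + (119 + sqrt(-59))) = sqrt(45 + (119 + I*sqrt(59))) = sqrt(164 + I*sqrt(59))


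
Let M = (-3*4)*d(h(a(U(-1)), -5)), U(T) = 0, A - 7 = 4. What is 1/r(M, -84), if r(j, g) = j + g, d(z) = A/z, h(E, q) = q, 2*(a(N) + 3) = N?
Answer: -5/288 ≈ -0.017361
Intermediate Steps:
A = 11 (A = 7 + 4 = 11)
a(N) = -3 + N/2
d(z) = 11/z
M = 132/5 (M = (-3*4)*(11/(-5)) = -132*(-1)/5 = -12*(-11/5) = 132/5 ≈ 26.400)
r(j, g) = g + j
1/r(M, -84) = 1/(-84 + 132/5) = 1/(-288/5) = -5/288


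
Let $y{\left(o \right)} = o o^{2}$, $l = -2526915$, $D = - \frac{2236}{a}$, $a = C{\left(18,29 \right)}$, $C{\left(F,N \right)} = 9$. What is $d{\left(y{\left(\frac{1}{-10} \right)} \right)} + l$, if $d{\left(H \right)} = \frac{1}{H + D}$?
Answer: $- \frac{5650204691235}{2236009} \approx -2.5269 \cdot 10^{6}$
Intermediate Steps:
$a = 9$
$D = - \frac{2236}{9} \approx -248.44$
$y{\left(o \right)} = o^{3}$
$d{\left(H \right)} = \frac{1}{- \frac{2236}{9} + H}$ ($d{\left(H \right)} = \frac{1}{H - \frac{2236}{9}} = \frac{1}{- \frac{2236}{9} + H}$)
$d{\left(y{\left(\frac{1}{-10} \right)} \right)} + l = \frac{9}{-2236 + 9 \left(\frac{1}{-10}\right)^{3}} - 2526915 = \frac{9}{-2236 + 9 \left(- \frac{1}{10}\right)^{3}} - 2526915 = \frac{9}{-2236 + 9 \left(- \frac{1}{1000}\right)} - 2526915 = \frac{9}{-2236 - \frac{9}{1000}} - 2526915 = \frac{9}{- \frac{2236009}{1000}} - 2526915 = 9 \left(- \frac{1000}{2236009}\right) - 2526915 = - \frac{9000}{2236009} - 2526915 = - \frac{5650204691235}{2236009}$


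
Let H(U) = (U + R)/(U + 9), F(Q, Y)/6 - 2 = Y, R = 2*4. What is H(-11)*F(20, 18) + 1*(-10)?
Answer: 170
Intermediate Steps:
R = 8
F(Q, Y) = 12 + 6*Y
H(U) = (8 + U)/(9 + U) (H(U) = (U + 8)/(U + 9) = (8 + U)/(9 + U))
H(-11)*F(20, 18) + 1*(-10) = ((8 - 11)/(9 - 11))*(12 + 6*18) + 1*(-10) = (-3/(-2))*(12 + 108) - 10 = -1/2*(-3)*120 - 10 = (3/2)*120 - 10 = 180 - 10 = 170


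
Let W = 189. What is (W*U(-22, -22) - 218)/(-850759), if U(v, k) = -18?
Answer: 3620/850759 ≈ 0.0042550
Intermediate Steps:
(W*U(-22, -22) - 218)/(-850759) = (189*(-18) - 218)/(-850759) = (-3402 - 218)*(-1/850759) = -3620*(-1/850759) = 3620/850759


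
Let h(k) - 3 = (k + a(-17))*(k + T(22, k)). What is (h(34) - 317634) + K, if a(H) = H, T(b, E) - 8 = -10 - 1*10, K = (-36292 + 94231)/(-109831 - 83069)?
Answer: -20399644413/64300 ≈ -3.1726e+5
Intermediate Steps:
K = -19313/64300 (K = 57939/(-192900) = 57939*(-1/192900) = -19313/64300 ≈ -0.30036)
T(b, E) = -12 (T(b, E) = 8 + (-10 - 1*10) = 8 + (-10 - 10) = 8 - 20 = -12)
h(k) = 3 + (-17 + k)*(-12 + k) (h(k) = 3 + (k - 17)*(k - 12) = 3 + (-17 + k)*(-12 + k))
(h(34) - 317634) + K = ((207 + 34² - 29*34) - 317634) - 19313/64300 = ((207 + 1156 - 986) - 317634) - 19313/64300 = (377 - 317634) - 19313/64300 = -317257 - 19313/64300 = -20399644413/64300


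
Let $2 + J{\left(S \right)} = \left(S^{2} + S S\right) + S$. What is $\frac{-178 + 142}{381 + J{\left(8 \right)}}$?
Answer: $- \frac{36}{515} \approx -0.069903$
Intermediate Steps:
$J{\left(S \right)} = -2 + S + 2 S^{2}$ ($J{\left(S \right)} = -2 + \left(\left(S^{2} + S S\right) + S\right) = -2 + \left(\left(S^{2} + S^{2}\right) + S\right) = -2 + \left(2 S^{2} + S\right) = -2 + \left(S + 2 S^{2}\right) = -2 + S + 2 S^{2}$)
$\frac{-178 + 142}{381 + J{\left(8 \right)}} = \frac{-178 + 142}{381 + \left(-2 + 8 + 2 \cdot 8^{2}\right)} = - \frac{36}{381 + \left(-2 + 8 + 2 \cdot 64\right)} = - \frac{36}{381 + \left(-2 + 8 + 128\right)} = - \frac{36}{381 + 134} = - \frac{36}{515}$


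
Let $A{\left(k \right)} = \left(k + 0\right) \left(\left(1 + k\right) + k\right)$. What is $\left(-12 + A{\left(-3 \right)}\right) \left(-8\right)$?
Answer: $-24$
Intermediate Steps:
$A{\left(k \right)} = k \left(1 + 2 k\right)$
$\left(-12 + A{\left(-3 \right)}\right) \left(-8\right) = \left(-12 - 3 \left(1 + 2 \left(-3\right)\right)\right) \left(-8\right) = \left(-12 - 3 \left(1 - 6\right)\right) \left(-8\right) = \left(-12 - -15\right) \left(-8\right) = \left(-12 + 15\right) \left(-8\right) = 3 \left(-8\right) = -24$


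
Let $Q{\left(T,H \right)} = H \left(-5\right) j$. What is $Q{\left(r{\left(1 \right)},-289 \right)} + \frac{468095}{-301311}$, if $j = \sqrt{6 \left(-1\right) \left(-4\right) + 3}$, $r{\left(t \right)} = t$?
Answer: $- \frac{468095}{301311} + 4335 \sqrt{3} \approx 7506.9$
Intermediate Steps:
$j = 3 \sqrt{3}$ ($j = \sqrt{\left(-6\right) \left(-4\right) + 3} = \sqrt{24 + 3} = \sqrt{27} = 3 \sqrt{3} \approx 5.1962$)
$Q{\left(T,H \right)} = - 15 H \sqrt{3}$ ($Q{\left(T,H \right)} = H \left(-5\right) 3 \sqrt{3} = - 5 H 3 \sqrt{3} = - 15 H \sqrt{3}$)
$Q{\left(r{\left(1 \right)},-289 \right)} + \frac{468095}{-301311} = \left(-15\right) \left(-289\right) \sqrt{3} + \frac{468095}{-301311} = 4335 \sqrt{3} + 468095 \left(- \frac{1}{301311}\right) = 4335 \sqrt{3} - \frac{468095}{301311} = - \frac{468095}{301311} + 4335 \sqrt{3}$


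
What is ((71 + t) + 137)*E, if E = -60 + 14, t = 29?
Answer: -10902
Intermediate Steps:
E = -46
((71 + t) + 137)*E = ((71 + 29) + 137)*(-46) = (100 + 137)*(-46) = 237*(-46) = -10902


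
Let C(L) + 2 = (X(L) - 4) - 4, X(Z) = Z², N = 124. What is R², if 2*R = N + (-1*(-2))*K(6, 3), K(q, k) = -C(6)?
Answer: 1296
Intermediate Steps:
C(L) = -10 + L² (C(L) = -2 + ((L² - 4) - 4) = -2 + ((-4 + L²) - 4) = -2 + (-8 + L²) = -10 + L²)
K(q, k) = -26 (K(q, k) = -(-10 + 6²) = -(-10 + 36) = -1*26 = -26)
R = 36 (R = (124 - 1*(-2)*(-26))/2 = (124 + 2*(-26))/2 = (124 - 52)/2 = (½)*72 = 36)
R² = 36² = 1296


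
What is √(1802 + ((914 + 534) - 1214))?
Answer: 2*√509 ≈ 45.122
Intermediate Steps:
√(1802 + ((914 + 534) - 1214)) = √(1802 + (1448 - 1214)) = √(1802 + 234) = √2036 = 2*√509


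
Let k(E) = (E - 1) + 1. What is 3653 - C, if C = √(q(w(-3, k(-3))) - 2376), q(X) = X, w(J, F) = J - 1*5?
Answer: 3653 - 4*I*√149 ≈ 3653.0 - 48.826*I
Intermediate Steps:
k(E) = E (k(E) = (-1 + E) + 1 = E)
w(J, F) = -5 + J (w(J, F) = J - 5 = -5 + J)
C = 4*I*√149 (C = √((-5 - 3) - 2376) = √(-8 - 2376) = √(-2384) = 4*I*√149 ≈ 48.826*I)
3653 - C = 3653 - 4*I*√149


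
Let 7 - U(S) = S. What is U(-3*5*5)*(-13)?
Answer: -1066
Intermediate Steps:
U(S) = 7 - S
U(-3*5*5)*(-13) = (7 - (-3*5)*5)*(-13) = (7 - (-15)*5)*(-13) = (7 - 1*(-75))*(-13) = (7 + 75)*(-13) = 82*(-13) = -1066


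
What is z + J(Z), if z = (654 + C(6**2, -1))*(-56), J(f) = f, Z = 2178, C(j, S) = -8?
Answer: -33998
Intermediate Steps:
z = -36176 (z = (654 - 8)*(-56) = 646*(-56) = -36176)
z + J(Z) = -36176 + 2178 = -33998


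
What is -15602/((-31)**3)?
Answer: 15602/29791 ≈ 0.52372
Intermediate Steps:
-15602/((-31)**3) = -15602/(-29791) = -15602*(-1/29791) = 15602/29791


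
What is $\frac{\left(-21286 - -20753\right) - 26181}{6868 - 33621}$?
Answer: $\frac{26714}{26753} \approx 0.99854$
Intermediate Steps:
$\frac{\left(-21286 - -20753\right) - 26181}{6868 - 33621} = \frac{\left(-21286 + 20753\right) - 26181}{-26753} = \left(-533 - 26181\right) \left(- \frac{1}{26753}\right) = \left(-26714\right) \left(- \frac{1}{26753}\right) = \frac{26714}{26753}$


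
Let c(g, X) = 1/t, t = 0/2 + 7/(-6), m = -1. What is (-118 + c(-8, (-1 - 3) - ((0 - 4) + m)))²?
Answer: 692224/49 ≈ 14127.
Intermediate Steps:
t = -7/6 (t = 0*(½) + 7*(-⅙) = 0 - 7/6 = -7/6 ≈ -1.1667)
c(g, X) = -6/7 (c(g, X) = 1/(-7/6) = -6/7)
(-118 + c(-8, (-1 - 3) - ((0 - 4) + m)))² = (-118 - 6/7)² = (-832/7)² = 692224/49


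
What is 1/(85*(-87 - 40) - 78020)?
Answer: -1/88815 ≈ -1.1259e-5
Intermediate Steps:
1/(85*(-87 - 40) - 78020) = 1/(85*(-127) - 78020) = 1/(-10795 - 78020) = 1/(-88815) = -1/88815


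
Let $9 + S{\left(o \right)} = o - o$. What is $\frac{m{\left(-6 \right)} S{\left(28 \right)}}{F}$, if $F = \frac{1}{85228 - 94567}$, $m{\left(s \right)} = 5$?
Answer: $420255$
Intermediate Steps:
$S{\left(o \right)} = -9$ ($S{\left(o \right)} = -9 + \left(o - o\right) = -9 + 0 = -9$)
$F = - \frac{1}{9339}$ ($F = \frac{1}{-9339} = - \frac{1}{9339} \approx -0.00010708$)
$\frac{m{\left(-6 \right)} S{\left(28 \right)}}{F} = \frac{5 \left(-9\right)}{- \frac{1}{9339}} = \left(-45\right) \left(-9339\right) = 420255$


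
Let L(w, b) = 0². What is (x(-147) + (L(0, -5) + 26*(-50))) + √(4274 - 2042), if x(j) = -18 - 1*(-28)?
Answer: -1290 + 6*√62 ≈ -1242.8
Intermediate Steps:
L(w, b) = 0
x(j) = 10 (x(j) = -18 + 28 = 10)
(x(-147) + (L(0, -5) + 26*(-50))) + √(4274 - 2042) = (10 + (0 + 26*(-50))) + √(4274 - 2042) = (10 + (0 - 1300)) + √2232 = (10 - 1300) + 6*√62 = -1290 + 6*√62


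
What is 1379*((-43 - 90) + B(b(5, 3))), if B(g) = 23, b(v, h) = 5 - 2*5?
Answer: -151690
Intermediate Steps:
b(v, h) = -5 (b(v, h) = 5 - 10 = -5)
1379*((-43 - 90) + B(b(5, 3))) = 1379*((-43 - 90) + 23) = 1379*(-133 + 23) = 1379*(-110) = -151690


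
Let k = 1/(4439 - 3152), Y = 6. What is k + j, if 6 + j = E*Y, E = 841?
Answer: 6486481/1287 ≈ 5040.0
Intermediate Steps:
k = 1/1287 ≈ 0.00077700
j = 5040 (j = -6 + 841*6 = -6 + 5046 = 5040)
k + j = 1/1287 + 5040 = 6486481/1287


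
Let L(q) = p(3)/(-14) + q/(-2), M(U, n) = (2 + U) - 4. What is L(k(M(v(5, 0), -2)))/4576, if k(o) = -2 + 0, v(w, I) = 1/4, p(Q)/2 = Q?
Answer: 1/8008 ≈ 0.00012488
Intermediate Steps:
p(Q) = 2*Q
v(w, I) = ¼
M(U, n) = -2 + U
k(o) = -2
L(q) = -3/7 - q/2 (L(q) = (2*3)/(-14) + q/(-2) = 6*(-1/14) + q*(-½) = -3/7 - q/2)
L(k(M(v(5, 0), -2)))/4576 = (-3/7 - ½*(-2))/4576 = (-3/7 + 1)*(1/4576) = (4/7)*(1/4576) = 1/8008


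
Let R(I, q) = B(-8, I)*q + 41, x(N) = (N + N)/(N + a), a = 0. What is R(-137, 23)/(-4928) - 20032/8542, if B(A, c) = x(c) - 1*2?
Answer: -49533959/21047488 ≈ -2.3534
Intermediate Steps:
x(N) = 2 (x(N) = (N + N)/(N + 0) = (2*N)/N = 2)
B(A, c) = 0 (B(A, c) = 2 - 1*2 = 2 - 2 = 0)
R(I, q) = 41 (R(I, q) = 0*q + 41 = 0 + 41 = 41)
R(-137, 23)/(-4928) - 20032/8542 = 41/(-4928) - 20032/8542 = 41*(-1/4928) - 20032*1/8542 = -41/4928 - 10016/4271 = -49533959/21047488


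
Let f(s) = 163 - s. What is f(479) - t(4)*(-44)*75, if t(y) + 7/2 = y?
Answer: 1334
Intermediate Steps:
t(y) = -7/2 + y
f(479) - t(4)*(-44)*75 = (163 - 1*479) - (-7/2 + 4)*(-44)*75 = (163 - 479) - (½)*(-44)*75 = -316 - (-22)*75 = -316 - 1*(-1650) = -316 + 1650 = 1334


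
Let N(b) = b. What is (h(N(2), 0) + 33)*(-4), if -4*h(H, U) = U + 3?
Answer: -129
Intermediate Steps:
h(H, U) = -3/4 - U/4 (h(H, U) = -(U + 3)/4 = -(3 + U)/4 = -3/4 - U/4)
(h(N(2), 0) + 33)*(-4) = ((-3/4 - 1/4*0) + 33)*(-4) = ((-3/4 + 0) + 33)*(-4) = (-3/4 + 33)*(-4) = (129/4)*(-4) = -129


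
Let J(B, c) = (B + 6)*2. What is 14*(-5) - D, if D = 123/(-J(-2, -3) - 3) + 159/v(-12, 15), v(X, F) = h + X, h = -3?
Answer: -2652/55 ≈ -48.218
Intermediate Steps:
J(B, c) = 12 + 2*B (J(B, c) = (6 + B)*2 = 12 + 2*B)
v(X, F) = -3 + X
D = -1198/55 (D = 123/(-(12 + 2*(-2)) - 3) + 159/(-3 - 12) = 123/(-(12 - 4) - 3) + 159/(-15) = 123/(-1*8 - 3) + 159*(-1/15) = 123/(-8 - 3) - 53/5 = 123/(-11) - 53/5 = 123*(-1/11) - 53/5 = -123/11 - 53/5 = -1198/55 ≈ -21.782)
14*(-5) - D = 14*(-5) - 1*(-1198/55) = -70 + 1198/55 = -2652/55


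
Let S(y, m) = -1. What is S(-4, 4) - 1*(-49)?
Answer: 48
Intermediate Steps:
S(-4, 4) - 1*(-49) = -1 - 1*(-49) = -1 + 49 = 48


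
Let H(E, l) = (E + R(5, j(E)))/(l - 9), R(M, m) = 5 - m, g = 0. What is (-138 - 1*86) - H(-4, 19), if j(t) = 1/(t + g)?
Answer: -1793/8 ≈ -224.13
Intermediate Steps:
j(t) = 1/t (j(t) = 1/(t + 0) = 1/t)
H(E, l) = (5 + E - 1/E)/(-9 + l) (H(E, l) = (E + (5 - 1/E))/(l - 9) = (5 + E - 1/E)/(-9 + l))
(-138 - 1*86) - H(-4, 19) = (-138 - 1*86) - (-1 + (-4)² + 5*(-4))/((-4)*(-9 + 19)) = (-138 - 86) - (-1)*(-1 + 16 - 20)/(4*10) = -224 - (-1)*(-5)/(4*10) = -224 - 1*⅛ = -224 - ⅛ = -1793/8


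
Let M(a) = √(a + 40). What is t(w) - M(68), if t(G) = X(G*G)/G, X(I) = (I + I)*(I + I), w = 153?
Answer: 14326308 - 6*√3 ≈ 1.4326e+7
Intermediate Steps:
X(I) = 4*I² (X(I) = (2*I)*(2*I) = 4*I²)
t(G) = 4*G³ (t(G) = (4*(G*G)²)/G = (4*(G²)²)/G = (4*G⁴)/G = 4*G³)
M(a) = √(40 + a)
t(w) - M(68) = 4*153³ - √(40 + 68) = 4*3581577 - √108 = 14326308 - 6*√3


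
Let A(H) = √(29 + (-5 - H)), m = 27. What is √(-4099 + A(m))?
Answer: √(-4099 + I*√3) ≈ 0.014 + 64.023*I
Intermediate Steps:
A(H) = √(24 - H)
√(-4099 + A(m)) = √(-4099 + √(24 - 1*27)) = √(-4099 + √(24 - 27)) = √(-4099 + √(-3)) = √(-4099 + I*√3)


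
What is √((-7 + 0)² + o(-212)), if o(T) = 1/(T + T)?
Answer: 5*√88086/212 ≈ 6.9998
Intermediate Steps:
o(T) = 1/(2*T)
√((-7 + 0)² + o(-212)) = √((-7 + 0)² + (½)/(-212)) = √((-7)² + (½)*(-1/212)) = √(49 - 1/424) = √(20775/424) = 5*√88086/212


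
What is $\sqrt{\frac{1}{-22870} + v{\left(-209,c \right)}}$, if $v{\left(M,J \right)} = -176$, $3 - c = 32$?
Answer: $\frac{i \sqrt{92054517270}}{22870} \approx 13.266 i$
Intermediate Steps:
$c = -29$ ($c = 3 - 32 = -29$)
$\sqrt{\frac{1}{-22870} + v{\left(-209,c \right)}} = \sqrt{\frac{1}{-22870} - 176} = \sqrt{- \frac{1}{22870} - 176} = \sqrt{- \frac{4025121}{22870}} = \frac{i \sqrt{92054517270}}{22870}$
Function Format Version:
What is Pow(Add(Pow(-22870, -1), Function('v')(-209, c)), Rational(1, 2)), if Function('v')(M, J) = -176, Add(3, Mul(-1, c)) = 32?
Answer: Mul(Rational(1, 22870), I, Pow(92054517270, Rational(1, 2))) ≈ Mul(13.266, I)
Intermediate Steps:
c = -29 (c = Add(3, Mul(-1, 32)) = Add(3, -32) = -29)
Pow(Add(Pow(-22870, -1), Function('v')(-209, c)), Rational(1, 2)) = Pow(Add(Pow(-22870, -1), -176), Rational(1, 2)) = Pow(Add(Rational(-1, 22870), -176), Rational(1, 2)) = Pow(Rational(-4025121, 22870), Rational(1, 2)) = Mul(Rational(1, 22870), I, Pow(92054517270, Rational(1, 2)))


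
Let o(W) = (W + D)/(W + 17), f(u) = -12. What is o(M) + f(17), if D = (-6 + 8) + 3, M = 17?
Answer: -193/17 ≈ -11.353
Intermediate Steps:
D = 5 (D = 2 + 3 = 5)
o(W) = (5 + W)/(17 + W) (o(W) = (W + 5)/(W + 17) = (5 + W)/(17 + W))
o(M) + f(17) = (5 + 17)/(17 + 17) - 12 = 22/34 - 12 = (1/34)*22 - 12 = 11/17 - 12 = -193/17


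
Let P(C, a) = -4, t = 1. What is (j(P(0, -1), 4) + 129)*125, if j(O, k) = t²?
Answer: 16250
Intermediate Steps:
j(O, k) = 1 (j(O, k) = 1² = 1)
(j(P(0, -1), 4) + 129)*125 = (1 + 129)*125 = 130*125 = 16250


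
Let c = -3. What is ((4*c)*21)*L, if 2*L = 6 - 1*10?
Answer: 504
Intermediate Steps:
L = -2 (L = (6 - 1*10)/2 = (6 - 10)/2 = (1/2)*(-4) = -2)
((4*c)*21)*L = ((4*(-3))*21)*(-2) = -12*21*(-2) = -252*(-2) = 504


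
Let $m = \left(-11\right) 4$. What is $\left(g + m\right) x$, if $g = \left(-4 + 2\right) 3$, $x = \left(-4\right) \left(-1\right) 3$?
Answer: $-600$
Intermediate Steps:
$x = 12$ ($x = 4 \cdot 3 = 12$)
$m = -44$
$g = -6$ ($g = \left(-2\right) 3 = -6$)
$\left(g + m\right) x = \left(-6 - 44\right) 12 = \left(-50\right) 12 = -600$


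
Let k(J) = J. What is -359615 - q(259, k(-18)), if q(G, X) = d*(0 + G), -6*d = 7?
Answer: -2155877/6 ≈ -3.5931e+5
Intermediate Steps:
d = -7/6 (d = -⅙*7 = -7/6 ≈ -1.1667)
q(G, X) = -7*G/6 (q(G, X) = -7*(0 + G)/6 = -7*G/6)
-359615 - q(259, k(-18)) = -359615 - (-7)*259/6 = -359615 - 1*(-1813/6) = -359615 + 1813/6 = -2155877/6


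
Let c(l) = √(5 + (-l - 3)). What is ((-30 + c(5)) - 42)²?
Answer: (72 - I*√3)² ≈ 5181.0 - 249.42*I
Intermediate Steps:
c(l) = √(2 - l) (c(l) = √(5 + (-3 - l)) = √(2 - l))
((-30 + c(5)) - 42)² = ((-30 + √(2 - 1*5)) - 42)² = ((-30 + √(2 - 5)) - 42)² = ((-30 + √(-3)) - 42)² = ((-30 + I*√3) - 42)² = (-72 + I*√3)²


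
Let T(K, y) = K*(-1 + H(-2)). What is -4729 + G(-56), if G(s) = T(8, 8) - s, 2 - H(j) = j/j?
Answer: -4673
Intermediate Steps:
H(j) = 1 (H(j) = 2 - j/j = 2 - 1*1 = 2 - 1 = 1)
T(K, y) = 0 (T(K, y) = K*(-1 + 1) = K*0 = 0)
G(s) = -s (G(s) = 0 - s = -s)
-4729 + G(-56) = -4729 - 1*(-56) = -4729 + 56 = -4673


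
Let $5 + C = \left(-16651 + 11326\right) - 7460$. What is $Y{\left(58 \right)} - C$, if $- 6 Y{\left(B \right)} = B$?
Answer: $\frac{38341}{3} \approx 12780.0$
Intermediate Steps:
$C = -12790$ ($C = -5 + \left(\left(-16651 + 11326\right) - 7460\right) = -5 - 12785 = -12790$)
$Y{\left(B \right)} = - \frac{B}{6}$
$Y{\left(58 \right)} - C = \left(- \frac{1}{6}\right) 58 - -12790 = - \frac{29}{3} + 12790 = \frac{38341}{3}$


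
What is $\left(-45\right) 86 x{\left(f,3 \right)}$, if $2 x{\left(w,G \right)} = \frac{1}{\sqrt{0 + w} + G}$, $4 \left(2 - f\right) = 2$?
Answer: $-774 + 129 \sqrt{6} \approx -458.02$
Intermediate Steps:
$f = \frac{3}{2}$ ($f = 2 - \frac{1}{2} = \frac{3}{2} \approx 1.5$)
$x{\left(w,G \right)} = \frac{1}{2 \left(G + \sqrt{w}\right)}$ ($x{\left(w,G \right)} = \frac{1}{2 \left(\sqrt{0 + w} + G\right)} = \frac{1}{2 \left(\sqrt{w} + G\right)} = \frac{1}{2 \left(G + \sqrt{w}\right)}$)
$\left(-45\right) 86 x{\left(f,3 \right)} = \left(-45\right) 86 \frac{1}{2 \left(3 + \sqrt{\frac{3}{2}}\right)} = - 3870 \frac{1}{2 \left(3 + \frac{\sqrt{6}}{2}\right)} = - \frac{1935}{3 + \frac{\sqrt{6}}{2}}$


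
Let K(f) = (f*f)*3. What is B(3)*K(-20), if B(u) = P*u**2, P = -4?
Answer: -43200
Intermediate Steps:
B(u) = -4*u**2
K(f) = 3*f**2 (K(f) = f**2*3 = 3*f**2)
B(3)*K(-20) = (-4*3**2)*(3*(-20)**2) = (-4*9)*(3*400) = -36*1200 = -43200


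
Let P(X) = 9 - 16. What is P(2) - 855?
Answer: -862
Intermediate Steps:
P(X) = -7
P(2) - 855 = -7 - 855 = -862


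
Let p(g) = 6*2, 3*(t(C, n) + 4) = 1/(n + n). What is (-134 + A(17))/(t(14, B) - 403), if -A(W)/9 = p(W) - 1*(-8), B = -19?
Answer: 35796/46399 ≈ 0.77148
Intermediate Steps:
t(C, n) = -4 + 1/(6*n) (t(C, n) = -4 + 1/(3*(n + n)) = -4 + 1/(3*((2*n))) = -4 + (1/(2*n))/3 = -4 + 1/(6*n))
p(g) = 12
A(W) = -180 (A(W) = -9*(12 - 1*(-8)) = -9*(12 + 8) = -9*20 = -180)
(-134 + A(17))/(t(14, B) - 403) = (-134 - 180)/((-4 + (⅙)/(-19)) - 403) = -314/((-4 + (⅙)*(-1/19)) - 403) = -314/((-4 - 1/114) - 403) = -314/(-457/114 - 403) = -314/(-46399/114) = -314*(-114/46399) = 35796/46399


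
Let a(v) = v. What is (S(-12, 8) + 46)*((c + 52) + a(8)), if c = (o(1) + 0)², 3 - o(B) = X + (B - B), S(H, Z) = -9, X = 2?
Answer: 2257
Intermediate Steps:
o(B) = 1 (o(B) = 3 - (2 + (B - B)) = 3 - (2 + 0) = 3 - 1*2 = 3 - 2 = 1)
c = 1 (c = (1 + 0)² = 1² = 1)
(S(-12, 8) + 46)*((c + 52) + a(8)) = (-9 + 46)*((1 + 52) + 8) = 37*(53 + 8) = 37*61 = 2257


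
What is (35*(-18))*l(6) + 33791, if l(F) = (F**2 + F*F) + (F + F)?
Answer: -19129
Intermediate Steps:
l(F) = 2*F + 2*F**2 (l(F) = (F**2 + F**2) + 2*F = 2*F**2 + 2*F = 2*F + 2*F**2)
(35*(-18))*l(6) + 33791 = (35*(-18))*(2*6*(1 + 6)) + 33791 = -1260*6*7 + 33791 = -630*84 + 33791 = -52920 + 33791 = -19129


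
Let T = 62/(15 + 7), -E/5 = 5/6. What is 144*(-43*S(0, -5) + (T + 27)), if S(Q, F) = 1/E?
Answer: 1589472/275 ≈ 5779.9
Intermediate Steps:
E = -25/6 ≈ -4.1667
S(Q, F) = -6/25 (S(Q, F) = 1/(-25/6) = -6/25)
T = 31/11 (T = 62/22 = 62*(1/22) = 31/11 ≈ 2.8182)
144*(-43*S(0, -5) + (T + 27)) = 144*(-43*(-6/25) + (31/11 + 27)) = 144*(258/25 + 328/11) = 144*(11038/275) = 1589472/275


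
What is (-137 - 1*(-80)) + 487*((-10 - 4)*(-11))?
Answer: 74941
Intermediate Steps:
(-137 - 1*(-80)) + 487*((-10 - 4)*(-11)) = (-137 + 80) + 487*(-14*(-11)) = -57 + 487*154 = -57 + 74998 = 74941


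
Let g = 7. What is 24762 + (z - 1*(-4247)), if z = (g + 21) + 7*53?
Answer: 29408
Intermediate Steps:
z = 399 (z = (7 + 21) + 7*53 = 28 + 371 = 399)
24762 + (z - 1*(-4247)) = 24762 + (399 - 1*(-4247)) = 24762 + (399 + 4247) = 24762 + 4646 = 29408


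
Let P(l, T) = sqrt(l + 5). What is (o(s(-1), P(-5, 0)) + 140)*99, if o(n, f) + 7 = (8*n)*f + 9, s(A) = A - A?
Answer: 14058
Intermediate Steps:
s(A) = 0
P(l, T) = sqrt(5 + l)
o(n, f) = 2 + 8*f*n (o(n, f) = -7 + ((8*n)*f + 9) = -7 + (8*f*n + 9) = -7 + (9 + 8*f*n) = 2 + 8*f*n)
(o(s(-1), P(-5, 0)) + 140)*99 = ((2 + 8*sqrt(5 - 5)*0) + 140)*99 = ((2 + 8*sqrt(0)*0) + 140)*99 = ((2 + 8*0*0) + 140)*99 = ((2 + 0) + 140)*99 = (2 + 140)*99 = 142*99 = 14058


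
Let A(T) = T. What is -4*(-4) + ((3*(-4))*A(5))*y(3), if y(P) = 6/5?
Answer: -56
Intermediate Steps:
y(P) = 6/5 (y(P) = 6*(⅕) = 6/5)
-4*(-4) + ((3*(-4))*A(5))*y(3) = -4*(-4) + ((3*(-4))*5)*(6/5) = 16 - 12*5*(6/5) = 16 - 60*6/5 = 16 - 72 = -56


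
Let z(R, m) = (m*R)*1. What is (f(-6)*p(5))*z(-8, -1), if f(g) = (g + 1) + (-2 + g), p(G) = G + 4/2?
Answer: -728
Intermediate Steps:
z(R, m) = R*m (z(R, m) = (R*m)*1 = R*m)
p(G) = 2 + G (p(G) = G + 4*(1/2) = G + 2 = 2 + G)
f(g) = -1 + 2*g (f(g) = (1 + g) + (-2 + g) = -1 + 2*g)
(f(-6)*p(5))*z(-8, -1) = ((-1 + 2*(-6))*(2 + 5))*(-8*(-1)) = ((-1 - 12)*7)*8 = -13*7*8 = -91*8 = -728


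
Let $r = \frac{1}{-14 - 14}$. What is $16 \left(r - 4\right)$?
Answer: $- \frac{452}{7} \approx -64.571$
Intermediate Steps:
$r = - \frac{1}{28}$ ($r = \frac{1}{-28} = - \frac{1}{28} \approx -0.035714$)
$16 \left(r - 4\right) = 16 \left(- \frac{1}{28} - 4\right) = 16 \left(- \frac{113}{28}\right) = - \frac{452}{7}$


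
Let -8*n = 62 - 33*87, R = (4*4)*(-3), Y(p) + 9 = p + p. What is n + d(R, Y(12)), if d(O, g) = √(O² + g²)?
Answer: 2809/8 + 3*√281 ≈ 401.41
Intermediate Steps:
Y(p) = -9 + 2*p (Y(p) = -9 + (p + p) = -9 + 2*p)
R = -48 (R = 16*(-3) = -48)
n = 2809/8 (n = -(62 - 33*87)/8 = -(62 - 2871)/8 = -⅛*(-2809) = 2809/8 ≈ 351.13)
n + d(R, Y(12)) = 2809/8 + √((-48)² + (-9 + 2*12)²) = 2809/8 + √(2304 + (-9 + 24)²) = 2809/8 + √(2304 + 15²) = 2809/8 + √(2304 + 225) = 2809/8 + √2529 = 2809/8 + 3*√281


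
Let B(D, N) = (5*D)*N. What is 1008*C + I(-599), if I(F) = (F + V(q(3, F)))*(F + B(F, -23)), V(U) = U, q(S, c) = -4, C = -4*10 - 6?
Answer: -41222826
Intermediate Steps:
C = -46 (C = -40 - 6 = -46)
B(D, N) = 5*D*N
I(F) = -114*F*(-4 + F) (I(F) = (F - 4)*(F + 5*F*(-23)) = (-4 + F)*(F - 115*F) = (-4 + F)*(-114*F) = -114*F*(-4 + F))
1008*C + I(-599) = 1008*(-46) + 114*(-599)*(4 - 1*(-599)) = -46368 + 114*(-599)*(4 + 599) = -46368 + 114*(-599)*603 = -46368 - 41176458 = -41222826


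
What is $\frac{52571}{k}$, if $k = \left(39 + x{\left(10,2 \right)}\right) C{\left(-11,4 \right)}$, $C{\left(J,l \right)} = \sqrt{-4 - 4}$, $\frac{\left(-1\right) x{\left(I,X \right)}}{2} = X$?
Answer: $- \frac{52571 i \sqrt{2}}{140} \approx - 531.05 i$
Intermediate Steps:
$x{\left(I,X \right)} = - 2 X$
$C{\left(J,l \right)} = 2 i \sqrt{2}$ ($C{\left(J,l \right)} = \sqrt{-8} = 2 i \sqrt{2}$)
$k = 70 i \sqrt{2}$ ($k = \left(39 - 4\right) 2 i \sqrt{2} = 35 \cdot 2 i \sqrt{2} = 70 i \sqrt{2} \approx 98.995 i$)
$\frac{52571}{k} = \frac{52571}{70 i \sqrt{2}} = 52571 \left(- \frac{i \sqrt{2}}{140}\right) = - \frac{52571 i \sqrt{2}}{140}$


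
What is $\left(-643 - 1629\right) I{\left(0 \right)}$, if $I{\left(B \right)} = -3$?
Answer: $6816$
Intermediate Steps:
$\left(-643 - 1629\right) I{\left(0 \right)} = \left(-643 - 1629\right) \left(-3\right) = \left(-2272\right) \left(-3\right) = 6816$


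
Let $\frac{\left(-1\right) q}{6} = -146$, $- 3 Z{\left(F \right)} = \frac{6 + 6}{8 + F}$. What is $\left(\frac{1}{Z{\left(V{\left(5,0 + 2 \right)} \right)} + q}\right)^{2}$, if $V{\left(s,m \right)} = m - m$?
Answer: $\frac{4}{3066001} \approx 1.3046 \cdot 10^{-6}$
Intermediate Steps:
$V{\left(s,m \right)} = 0$
$Z{\left(F \right)} = - \frac{4}{8 + F}$ ($Z{\left(F \right)} = - \frac{\left(6 + 6\right) \frac{1}{8 + F}}{3} = - \frac{12 \frac{1}{8 + F}}{3} = - \frac{4}{8 + F}$)
$q = 876$ ($q = \left(-6\right) \left(-146\right) = 876$)
$\left(\frac{1}{Z{\left(V{\left(5,0 + 2 \right)} \right)} + q}\right)^{2} = \left(\frac{1}{- \frac{4}{8 + 0} + 876}\right)^{2} = \left(\frac{1}{- \frac{4}{8} + 876}\right)^{2} = \left(\frac{1}{\left(-4\right) \frac{1}{8} + 876}\right)^{2} = \left(\frac{1}{- \frac{1}{2} + 876}\right)^{2} = \left(\frac{1}{\frac{1751}{2}}\right)^{2} = \left(\frac{2}{1751}\right)^{2} = \frac{4}{3066001}$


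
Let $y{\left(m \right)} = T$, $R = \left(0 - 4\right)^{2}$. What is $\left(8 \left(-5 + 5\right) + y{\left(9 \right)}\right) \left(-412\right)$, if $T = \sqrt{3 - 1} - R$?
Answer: $6592 - 412 \sqrt{2} \approx 6009.3$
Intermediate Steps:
$R = 16$ ($R = \left(-4\right)^{2} = 16$)
$T = -16 + \sqrt{2}$ ($T = \sqrt{3 - 1} - 16 = \sqrt{2} - 16 = -16 + \sqrt{2} \approx -14.586$)
$y{\left(m \right)} = -16 + \sqrt{2}$
$\left(8 \left(-5 + 5\right) + y{\left(9 \right)}\right) \left(-412\right) = \left(8 \left(-5 + 5\right) - \left(16 - \sqrt{2}\right)\right) \left(-412\right) = \left(8 \cdot 0 - \left(16 - \sqrt{2}\right)\right) \left(-412\right) = \left(0 - \left(16 - \sqrt{2}\right)\right) \left(-412\right) = \left(-16 + \sqrt{2}\right) \left(-412\right) = 6592 - 412 \sqrt{2}$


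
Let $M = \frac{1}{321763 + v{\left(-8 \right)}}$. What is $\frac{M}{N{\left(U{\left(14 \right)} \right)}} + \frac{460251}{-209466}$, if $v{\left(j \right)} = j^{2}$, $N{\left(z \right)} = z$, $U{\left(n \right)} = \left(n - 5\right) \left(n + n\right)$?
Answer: $- \frac{230410752049}{104862822372} \approx -2.1973$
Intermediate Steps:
$U{\left(n \right)} = 2 n \left(-5 + n\right)$ ($U{\left(n \right)} = \left(-5 + n\right) 2 n = 2 n \left(-5 + n\right)$)
$M = \frac{1}{321827}$ ($M = \frac{1}{321763 + \left(-8\right)^{2}} = \frac{1}{321763 + 64} = \frac{1}{321827} \approx 3.1073 \cdot 10^{-6}$)
$\frac{M}{N{\left(U{\left(14 \right)} \right)}} + \frac{460251}{-209466} = \frac{1}{321827 \cdot 2 \cdot 14 \left(-5 + 14\right)} + \frac{460251}{-209466} = \frac{1}{321827 \cdot 2 \cdot 14 \cdot 9} + 460251 \left(- \frac{1}{209466}\right) = \frac{1}{321827 \cdot 252} - \frac{51139}{23274} = \frac{1}{321827} \cdot \frac{1}{252} - \frac{51139}{23274} = \frac{1}{81100404} - \frac{51139}{23274} = - \frac{230410752049}{104862822372}$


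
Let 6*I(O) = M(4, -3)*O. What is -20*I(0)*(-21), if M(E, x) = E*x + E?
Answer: 0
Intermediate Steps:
M(E, x) = E + E*x
I(O) = -4*O/3 (I(O) = ((4*(1 - 3))*O)/6 = ((4*(-2))*O)/6 = (-8*O)/6 = -4*O/3)
-20*I(0)*(-21) = -(-80)*0/3*(-21) = -20*0*(-21) = 0*(-21) = 0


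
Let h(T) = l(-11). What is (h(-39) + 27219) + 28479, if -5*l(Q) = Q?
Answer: 278501/5 ≈ 55700.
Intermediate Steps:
l(Q) = -Q/5
h(T) = 11/5 (h(T) = -1/5*(-11) = 11/5)
(h(-39) + 27219) + 28479 = (11/5 + 27219) + 28479 = 136106/5 + 28479 = 278501/5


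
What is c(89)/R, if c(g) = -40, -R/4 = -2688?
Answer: -5/1344 ≈ -0.0037202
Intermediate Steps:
R = 10752 (R = -4*(-2688) = 10752)
c(89)/R = -40/10752 = -40*1/10752 = -5/1344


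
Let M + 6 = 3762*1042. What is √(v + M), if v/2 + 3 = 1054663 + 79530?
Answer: √6188378 ≈ 2487.6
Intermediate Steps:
v = 2268380 (v = -6 + 2*(1054663 + 79530) = -6 + 2*1134193 = -6 + 2268386 = 2268380)
M = 3919998 (M = -6 + 3762*1042 = -6 + 3920004 = 3919998)
√(v + M) = √(2268380 + 3919998) = √6188378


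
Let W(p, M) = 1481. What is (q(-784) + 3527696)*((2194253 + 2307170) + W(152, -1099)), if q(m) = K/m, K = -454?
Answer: 15884879036733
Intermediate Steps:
q(m) = -454/m
(q(-784) + 3527696)*((2194253 + 2307170) + W(152, -1099)) = (-454/(-784) + 3527696)*((2194253 + 2307170) + 1481) = (-454*(-1/784) + 3527696)*(4501423 + 1481) = (227/392 + 3527696)*4502904 = (1382857059/392)*4502904 = 15884879036733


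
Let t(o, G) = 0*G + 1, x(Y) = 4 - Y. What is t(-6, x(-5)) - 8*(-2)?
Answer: 17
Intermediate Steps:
t(o, G) = 1 (t(o, G) = 0 + 1 = 1)
t(-6, x(-5)) - 8*(-2) = 1 - 8*(-2) = 1 + 16 = 17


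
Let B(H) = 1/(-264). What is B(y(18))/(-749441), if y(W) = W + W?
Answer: 1/197852424 ≈ 5.0543e-9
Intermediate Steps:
y(W) = 2*W
B(H) = -1/264
B(y(18))/(-749441) = -1/264/(-749441) = -1/264*(-1/749441) = 1/197852424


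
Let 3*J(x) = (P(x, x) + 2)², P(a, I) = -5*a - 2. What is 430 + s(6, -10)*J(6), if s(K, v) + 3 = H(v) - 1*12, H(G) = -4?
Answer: -5270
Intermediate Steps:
P(a, I) = -2 - 5*a
s(K, v) = -19 (s(K, v) = -3 + (-4 - 1*12) = -3 + (-4 - 12) = -3 - 16 = -19)
J(x) = 25*x²/3 (J(x) = ((-2 - 5*x) + 2)²/3 = (-5*x)²/3 = (25*x²)/3 = 25*x²/3)
430 + s(6, -10)*J(6) = 430 - 475*6²/3 = 430 - 475*36/3 = 430 - 19*300 = 430 - 5700 = -5270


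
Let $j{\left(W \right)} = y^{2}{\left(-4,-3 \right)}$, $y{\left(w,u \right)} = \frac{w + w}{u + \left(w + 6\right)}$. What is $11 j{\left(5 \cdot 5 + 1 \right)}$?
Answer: $704$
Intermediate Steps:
$y{\left(w,u \right)} = \frac{2 w}{6 + u + w}$ ($y{\left(w,u \right)} = \frac{2 w}{u + \left(6 + w\right)} = \frac{2 w}{6 + u + w}$)
$j{\left(W \right)} = 64$ ($j{\left(W \right)} = \left(2 \left(-4\right) \frac{1}{6 - 3 - 4}\right)^{2} = \left(2 \left(-4\right) \frac{1}{-1}\right)^{2} = \left(2 \left(-4\right) \left(-1\right)\right)^{2} = 8^{2} = 64$)
$11 j{\left(5 \cdot 5 + 1 \right)} = 11 \cdot 64 = 704$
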